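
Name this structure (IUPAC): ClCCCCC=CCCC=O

Counting along the main chain through the –CHO group and the multiple bond gives 9 carbons: the parent is nonane.
An aldehyde (terminal –CHO) is the principal characteristic group, giving the suffix -al.
A C=C double bond in the chain gives the infix -ene-.
Choose the numbering such that the aldehyde carbon is C-1 by definition.
This places the double bond between C-4 and C-5; a chloro group at C-9.
Assembling the pieces gives 9-chloronon-4-enal.

9-chloronon-4-enal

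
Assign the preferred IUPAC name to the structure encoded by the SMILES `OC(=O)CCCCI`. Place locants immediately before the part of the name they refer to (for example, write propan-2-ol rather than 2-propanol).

5-iodopentanoic acid

The longest carbon chain that includes the –COOH group has 5 carbons, so the parent hydride is pentane.
A carboxylic acid (terminal –COOH) is the principal characteristic group, giving the suffix -oic acid.
The numbering direction is chosen so that the carboxylic acid carbon is C-1 by definition.
With this numbering: an iodo group at C-5.
Assembling the pieces gives 5-iodopentanoic acid.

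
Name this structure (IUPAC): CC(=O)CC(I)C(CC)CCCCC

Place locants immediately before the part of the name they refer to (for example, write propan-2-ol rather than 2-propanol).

5-ethyl-4-iododecan-2-one

Counting along the main chain through the carbonyl gives 10 carbons: the parent is decane.
The principal characteristic group is a ketone (C=O on an internal carbon), named with the suffix -one.
Number the chain so that numbering from this end puts the carbonyl group at C-2 rather than C-9.
This places the carbonyl at C-2; an ethyl group at C-5; an iodo group at C-4.
Prefixes are listed alphabetically: ethyl, iodo.
Putting it together: 5-ethyl-4-iododecan-2-one.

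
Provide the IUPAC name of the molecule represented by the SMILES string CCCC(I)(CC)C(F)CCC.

The longest carbon chain is 8 atoms: the parent is octane.
Choose the numbering such that the substituent locant set {4,4,5} is lower than {4,5,5} at the first point of difference.
This places an ethyl group at C-4; a fluoro group at C-5; an iodo group at C-4.
Prefixes are listed alphabetically: ethyl, fluoro, iodo.
The name is 4-ethyl-5-fluoro-4-iodooctane.

4-ethyl-5-fluoro-4-iodooctane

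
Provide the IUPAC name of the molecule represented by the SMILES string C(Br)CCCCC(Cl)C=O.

The longest carbon chain that includes the –CHO group has 7 carbons, so the parent hydride is heptane.
An aldehyde (terminal –CHO) is the principal characteristic group, giving the suffix -al.
The numbering direction is chosen so that the aldehyde carbon is C-1 by definition.
That gives a bromo group at C-7; a chloro group at C-2.
Substituent prefixes are cited in alphabetical order (multiplying prefixes like di-/tri- are ignored for ordering).
Assembling the pieces gives 7-bromo-2-chloroheptanal.

7-bromo-2-chloroheptanal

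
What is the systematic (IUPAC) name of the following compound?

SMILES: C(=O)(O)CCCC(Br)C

5-bromohexanoic acid

The longest chain bearing the –COOH group is 6 carbons long (hexane).
A carboxylic acid (terminal –COOH) is the principal characteristic group, giving the suffix -oic acid.
Choose the numbering such that the carboxylic acid carbon is C-1 by definition.
With this numbering: a bromo group at C-5.
The name is 5-bromohexanoic acid.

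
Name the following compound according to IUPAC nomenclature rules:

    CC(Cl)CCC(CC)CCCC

The longest continuous carbon chain has 9 atoms, so the parent hydride is nonane.
The numbering direction is chosen so that the substituent locant set {2,5} is lower than {5,8} at the first point of difference.
With this numbering: a chloro group at C-2; an ethyl group at C-5.
Prefixes are listed alphabetically: chloro, ethyl.
The name is 2-chloro-5-ethylnonane.

2-chloro-5-ethylnonane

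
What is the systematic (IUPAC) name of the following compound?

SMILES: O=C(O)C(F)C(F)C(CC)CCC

4-ethyl-2,3-difluoroheptanoic acid

The longest chain bearing the –COOH group is 7 carbons long (heptane).
The highest-priority functional group is a carboxylic acid (terminal –COOH), so the name ends in -oic acid.
The numbering direction is chosen so that the carboxylic acid carbon is C-1 by definition.
This places an ethyl group at C-4; fluoro groups at C-2 and C-3.
Prefixes are listed alphabetically: ethyl, fluoro.
Assembling the pieces gives 4-ethyl-2,3-difluoroheptanoic acid.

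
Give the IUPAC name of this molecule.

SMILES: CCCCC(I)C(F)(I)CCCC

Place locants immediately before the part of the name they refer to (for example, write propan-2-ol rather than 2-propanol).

The longest continuous carbon chain has 10 atoms, so the parent hydride is decane.
Choose the numbering such that the substituent locant set {5,5,6} is lower than {5,6,6} at the first point of difference.
This places a fluoro group at C-5; iodo groups at C-5 and C-6.
The substituents are ordered alphabetically, ignoring any di-/tri- multipliers.
The name is 5-fluoro-5,6-diiododecane.

5-fluoro-5,6-diiododecane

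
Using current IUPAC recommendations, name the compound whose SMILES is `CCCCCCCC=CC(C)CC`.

3-methyldodec-4-ene

Counting along the main chain through the multiple bond gives 12 carbons: the parent is dodecane.
There is one C=C double bond, indicated by the ending -ene.
Number the chain so that numbering from this end puts the double bond at C-4 rather than C-8.
This places the double bond between C-4 and C-5; a methyl group at C-3.
Putting it together: 3-methyldodec-4-ene.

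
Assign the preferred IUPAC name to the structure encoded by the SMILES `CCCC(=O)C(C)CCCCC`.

5-methyldecan-4-one

The longest chain bearing the carbonyl is 10 carbons long (decane).
The principal characteristic group is a ketone (C=O on an internal carbon), named with the suffix -one.
Number the chain so that numbering from this end puts the carbonyl group at C-4 rather than C-7.
With this numbering: the carbonyl at C-4; a methyl group at C-5.
The name is 5-methyldecan-4-one.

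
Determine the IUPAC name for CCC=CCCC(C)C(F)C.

8-fluoro-7-methylnon-3-ene

The longest carbon chain that includes the multiple bond has 9 carbons, so the parent hydride is nonane.
The chain contains a C=C double bond, so the unsaturation ending is -ene.
Choose the numbering such that numbering from this end puts the double bond at C-3 rather than C-6.
With this numbering: the double bond between C-3 and C-4; a fluoro group at C-8; a methyl group at C-7.
Prefixes are listed alphabetically: fluoro, methyl.
The name is 8-fluoro-7-methylnon-3-ene.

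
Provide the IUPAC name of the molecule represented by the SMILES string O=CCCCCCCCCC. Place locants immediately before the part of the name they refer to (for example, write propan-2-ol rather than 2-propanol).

The longest carbon chain that includes the –CHO group has 10 carbons, so the parent hydride is decane.
The highest-priority functional group is an aldehyde (terminal –CHO), so the name ends in -al.
Number the chain so that the aldehyde carbon is C-1 by definition.
Putting it together: decanal.

decanal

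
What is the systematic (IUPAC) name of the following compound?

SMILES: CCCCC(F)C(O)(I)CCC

5-fluoro-4-iodononan-4-ol

The longest chain bearing the –OH group is 9 carbons long (nonane).
The principal characteristic group is an alcohol (–OH), named with the suffix -ol.
The numbering direction is chosen so that numbering from this end puts the hydroxyl group at C-4 rather than C-6.
This places the hydroxyl at C-4; a fluoro group at C-5; an iodo group at C-4.
The substituents are ordered alphabetically, ignoring any di-/tri- multipliers.
Assembling the pieces gives 5-fluoro-4-iodononan-4-ol.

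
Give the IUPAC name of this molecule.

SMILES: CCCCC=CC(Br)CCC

The longest chain bearing the multiple bond is 10 carbons long (decane).
A C=C double bond in the chain gives the infix -ene-.
The numbering direction is chosen so that the substituent locant set {4} is lower than {7} at the first point of difference.
This places the double bond between C-5 and C-6; a bromo group at C-4.
Assembling the pieces gives 4-bromodec-5-ene.

4-bromodec-5-ene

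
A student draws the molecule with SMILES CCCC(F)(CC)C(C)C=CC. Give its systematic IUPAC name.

The longest carbon chain that includes the multiple bond has 8 carbons, so the parent hydride is octane.
The chain contains a C=C double bond, so the unsaturation ending is -ene.
The numbering direction is chosen so that numbering from this end puts the double bond at C-2 rather than C-6.
With this numbering: the double bond between C-2 and C-3; an ethyl group at C-5; a fluoro group at C-5; a methyl group at C-4.
Substituent prefixes are cited in alphabetical order (multiplying prefixes like di-/tri- are ignored for ordering).
Assembling the pieces gives 5-ethyl-5-fluoro-4-methyloct-2-ene.

5-ethyl-5-fluoro-4-methyloct-2-ene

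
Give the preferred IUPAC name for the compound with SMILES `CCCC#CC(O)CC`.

The longest carbon chain that includes the –OH group and the multiple bond has 8 carbons, so the parent hydride is octane.
An alcohol (–OH) is the principal characteristic group, giving the suffix -ol.
The chain contains a C≡C triple bond, so the unsaturation ending is -yne.
Choose the numbering such that numbering from this end puts the hydroxyl group at C-3 rather than C-6.
With this numbering: the hydroxyl at C-3; the triple bond between C-4 and C-5.
Putting it together: oct-4-yn-3-ol.

oct-4-yn-3-ol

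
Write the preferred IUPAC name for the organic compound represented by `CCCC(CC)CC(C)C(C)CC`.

The parent chain contains 9 carbons (nonane).
Number the chain so that the substituent locant set {3,4,6} is lower than {4,6,7} at the first point of difference.
This places an ethyl group at C-6; methyl groups at C-3 and C-4.
Prefixes are listed alphabetically: ethyl, methyl.
The name is 6-ethyl-3,4-dimethylnonane.

6-ethyl-3,4-dimethylnonane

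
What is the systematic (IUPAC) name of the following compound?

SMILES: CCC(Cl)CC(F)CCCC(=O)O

7-chloro-5-fluorononanoic acid

The longest carbon chain that includes the –COOH group has 9 carbons, so the parent hydride is nonane.
The principal characteristic group is a carboxylic acid (terminal –COOH), named with the suffix -oic acid.
Choose the numbering such that the carboxylic acid carbon is C-1 by definition.
That gives a chloro group at C-7; a fluoro group at C-5.
Prefixes are listed alphabetically: chloro, fluoro.
The name is 7-chloro-5-fluorononanoic acid.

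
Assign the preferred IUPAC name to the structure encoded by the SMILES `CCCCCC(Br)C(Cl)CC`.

4-bromo-3-chlorononane

The longest continuous carbon chain has 9 atoms, so the parent hydride is nonane.
Choose the numbering such that the substituent locant set {3,4} is lower than {6,7} at the first point of difference.
That gives a bromo group at C-4; a chloro group at C-3.
Prefixes are listed alphabetically: bromo, chloro.
Putting it together: 4-bromo-3-chlorononane.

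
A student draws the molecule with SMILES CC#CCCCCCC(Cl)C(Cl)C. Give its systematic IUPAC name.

The longest chain bearing the multiple bond is 11 carbons long (undecane).
A C≡C triple bond in the chain gives the infix -yne-.
Choose the numbering such that numbering from this end puts the triple bond at C-2 rather than C-9.
That gives the triple bond between C-2 and C-3; chloro groups at C-9 and C-10.
The name is 9,10-dichloroundec-2-yne.

9,10-dichloroundec-2-yne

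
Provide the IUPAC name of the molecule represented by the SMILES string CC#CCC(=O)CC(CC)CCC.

7-ethyldec-2-yn-5-one

The longest carbon chain that includes the carbonyl and the multiple bond has 10 carbons, so the parent hydride is decane.
A ketone (C=O on an internal carbon) is the principal characteristic group, giving the suffix -one.
A C≡C triple bond in the chain gives the infix -yne-.
Number the chain so that numbering from this end puts the carbonyl group at C-5 rather than C-6.
With this numbering: the carbonyl at C-5; the triple bond between C-2 and C-3; an ethyl group at C-7.
Putting it together: 7-ethyldec-2-yn-5-one.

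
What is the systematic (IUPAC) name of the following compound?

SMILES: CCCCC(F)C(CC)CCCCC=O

The longest carbon chain that includes the –CHO group has 11 carbons, so the parent hydride is undecane.
The principal characteristic group is an aldehyde (terminal –CHO), named with the suffix -al.
The numbering direction is chosen so that the aldehyde carbon is C-1 by definition.
With this numbering: an ethyl group at C-6; a fluoro group at C-7.
The substituents are ordered alphabetically, ignoring any di-/tri- multipliers.
Putting it together: 6-ethyl-7-fluoroundecanal.

6-ethyl-7-fluoroundecanal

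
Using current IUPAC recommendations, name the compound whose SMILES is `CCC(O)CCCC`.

Counting along the main chain through the –OH group gives 7 carbons: the parent is heptane.
The highest-priority functional group is an alcohol (–OH), so the name ends in -ol.
The numbering direction is chosen so that numbering from this end puts the hydroxyl group at C-3 rather than C-5.
This places the hydroxyl at C-3.
Assembling the pieces gives heptan-3-ol.

heptan-3-ol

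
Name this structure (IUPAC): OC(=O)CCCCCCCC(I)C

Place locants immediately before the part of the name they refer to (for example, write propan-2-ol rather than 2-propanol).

9-iododecanoic acid

The longest carbon chain that includes the –COOH group has 10 carbons, so the parent hydride is decane.
The principal characteristic group is a carboxylic acid (terminal –COOH), named with the suffix -oic acid.
Choose the numbering such that the carboxylic acid carbon is C-1 by definition.
This places an iodo group at C-9.
The name is 9-iododecanoic acid.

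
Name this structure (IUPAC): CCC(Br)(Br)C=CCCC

The longest chain bearing the multiple bond is 8 carbons long (octane).
There is one C=C double bond, indicated by the ending -ene.
Choose the numbering such that the substituent locant set {3,3} is lower than {6,6} at the first point of difference.
This places the double bond between C-4 and C-5; two bromo groups at C-3.
Assembling the pieces gives 3,3-dibromooct-4-ene.

3,3-dibromooct-4-ene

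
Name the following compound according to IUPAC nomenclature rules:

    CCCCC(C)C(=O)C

The longest chain bearing the carbonyl is 7 carbons long (heptane).
The principal characteristic group is a ketone (C=O on an internal carbon), named with the suffix -one.
The numbering direction is chosen so that numbering from this end puts the carbonyl group at C-2 rather than C-6.
This places the carbonyl at C-2; a methyl group at C-3.
The name is 3-methylheptan-2-one.

3-methylheptan-2-one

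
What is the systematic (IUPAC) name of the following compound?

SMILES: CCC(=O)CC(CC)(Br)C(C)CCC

5-bromo-5-ethyl-6-methylnonan-3-one

Counting along the main chain through the carbonyl gives 9 carbons: the parent is nonane.
The highest-priority functional group is a ketone (C=O on an internal carbon), so the name ends in -one.
Choose the numbering such that numbering from this end puts the carbonyl group at C-3 rather than C-7.
This places the carbonyl at C-3; a bromo group at C-5; an ethyl group at C-5; a methyl group at C-6.
The substituents are ordered alphabetically, ignoring any di-/tri- multipliers.
Putting it together: 5-bromo-5-ethyl-6-methylnonan-3-one.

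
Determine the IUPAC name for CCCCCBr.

1-bromopentane

The parent chain contains 5 carbons (pentane).
The numbering direction is chosen so that the substituent locant set {1} is lower than {5} at the first point of difference.
This places a bromo group at C-1.
Putting it together: 1-bromopentane.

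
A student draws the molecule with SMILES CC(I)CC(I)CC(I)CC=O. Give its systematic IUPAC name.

3,5,7-triiodooctanal

The longest chain bearing the –CHO group is 8 carbons long (octane).
The highest-priority functional group is an aldehyde (terminal –CHO), so the name ends in -al.
Number the chain so that the aldehyde carbon is C-1 by definition.
That gives iodo groups at C-3 and C-5 and C-7.
Putting it together: 3,5,7-triiodooctanal.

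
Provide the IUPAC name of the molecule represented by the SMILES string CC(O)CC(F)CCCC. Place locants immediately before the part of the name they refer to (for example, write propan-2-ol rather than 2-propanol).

The longest carbon chain that includes the –OH group has 8 carbons, so the parent hydride is octane.
The principal characteristic group is an alcohol (–OH), named with the suffix -ol.
Choose the numbering such that numbering from this end puts the hydroxyl group at C-2 rather than C-7.
With this numbering: the hydroxyl at C-2; a fluoro group at C-4.
Assembling the pieces gives 4-fluorooctan-2-ol.

4-fluorooctan-2-ol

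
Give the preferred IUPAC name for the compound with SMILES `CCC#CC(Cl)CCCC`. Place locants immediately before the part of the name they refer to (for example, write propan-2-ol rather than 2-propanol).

5-chloronon-3-yne

The longest carbon chain that includes the multiple bond has 9 carbons, so the parent hydride is nonane.
A C≡C triple bond in the chain gives the infix -yne-.
The numbering direction is chosen so that numbering from this end puts the triple bond at C-3 rather than C-6.
This places the triple bond between C-3 and C-4; a chloro group at C-5.
Putting it together: 5-chloronon-3-yne.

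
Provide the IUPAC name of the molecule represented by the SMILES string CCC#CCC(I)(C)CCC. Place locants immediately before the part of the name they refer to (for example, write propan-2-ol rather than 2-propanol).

6-iodo-6-methylnon-3-yne

The longest carbon chain that includes the multiple bond has 9 carbons, so the parent hydride is nonane.
There is one C≡C triple bond, indicated by the ending -yne.
Number the chain so that numbering from this end puts the triple bond at C-3 rather than C-6.
With this numbering: the triple bond between C-3 and C-4; an iodo group at C-6; a methyl group at C-6.
Substituent prefixes are cited in alphabetical order (multiplying prefixes like di-/tri- are ignored for ordering).
Putting it together: 6-iodo-6-methylnon-3-yne.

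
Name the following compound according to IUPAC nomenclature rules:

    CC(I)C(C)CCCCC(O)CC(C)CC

The longest carbon chain that includes the –OH group has 12 carbons, so the parent hydride is dodecane.
An alcohol (–OH) is the principal characteristic group, giving the suffix -ol.
The numbering direction is chosen so that numbering from this end puts the hydroxyl group at C-5 rather than C-8.
That gives the hydroxyl at C-5; an iodo group at C-11; methyl groups at C-3 and C-10.
The substituents are ordered alphabetically, ignoring any di-/tri- multipliers.
The name is 11-iodo-3,10-dimethyldodecan-5-ol.

11-iodo-3,10-dimethyldodecan-5-ol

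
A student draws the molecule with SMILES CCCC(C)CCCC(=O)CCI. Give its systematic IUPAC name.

1-iodo-7-methyldecan-3-one

The longest carbon chain that includes the carbonyl has 10 carbons, so the parent hydride is decane.
A ketone (C=O on an internal carbon) is the principal characteristic group, giving the suffix -one.
Number the chain so that numbering from this end puts the carbonyl group at C-3 rather than C-8.
This places the carbonyl at C-3; an iodo group at C-1; a methyl group at C-7.
Prefixes are listed alphabetically: iodo, methyl.
Putting it together: 1-iodo-7-methyldecan-3-one.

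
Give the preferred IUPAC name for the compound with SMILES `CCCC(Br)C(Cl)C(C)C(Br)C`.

2,5-dibromo-4-chloro-3-methyloctane

The longest continuous carbon chain has 8 atoms, so the parent hydride is octane.
Number the chain so that the substituent locant set {2,3,4,5} is lower than {4,5,6,7} at the first point of difference.
With this numbering: bromo groups at C-2 and C-5; a chloro group at C-4; a methyl group at C-3.
Substituent prefixes are cited in alphabetical order (multiplying prefixes like di-/tri- are ignored for ordering).
Putting it together: 2,5-dibromo-4-chloro-3-methyloctane.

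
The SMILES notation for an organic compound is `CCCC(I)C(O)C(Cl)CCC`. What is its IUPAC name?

4-chloro-6-iodononan-5-ol

Counting along the main chain through the –OH group gives 9 carbons: the parent is nonane.
An alcohol (–OH) is the principal characteristic group, giving the suffix -ol.
Choose the numbering such that the locant sets are identical either way, so the alphabetically earlier chloro substituent takes the lower locant (4 rather than 6).
That gives the hydroxyl at C-5; a chloro group at C-4; an iodo group at C-6.
Prefixes are listed alphabetically: chloro, iodo.
Assembling the pieces gives 4-chloro-6-iodononan-5-ol.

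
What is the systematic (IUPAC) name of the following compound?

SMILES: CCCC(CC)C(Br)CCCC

The longest carbon chain is 9 atoms: the parent is nonane.
Number the chain so that the substituent locant set {4,5} is lower than {5,6} at the first point of difference.
With this numbering: a bromo group at C-5; an ethyl group at C-4.
The substituents are ordered alphabetically, ignoring any di-/tri- multipliers.
Putting it together: 5-bromo-4-ethylnonane.

5-bromo-4-ethylnonane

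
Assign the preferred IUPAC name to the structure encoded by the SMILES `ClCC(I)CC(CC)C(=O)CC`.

The longest carbon chain that includes the carbonyl has 7 carbons, so the parent hydride is heptane.
The highest-priority functional group is a ketone (C=O on an internal carbon), so the name ends in -one.
Choose the numbering such that numbering from this end puts the carbonyl group at C-3 rather than C-5.
That gives the carbonyl at C-3; a chloro group at C-7; an ethyl group at C-4; an iodo group at C-6.
The substituents are ordered alphabetically, ignoring any di-/tri- multipliers.
Putting it together: 7-chloro-4-ethyl-6-iodoheptan-3-one.

7-chloro-4-ethyl-6-iodoheptan-3-one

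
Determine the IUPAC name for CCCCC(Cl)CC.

The longest continuous carbon chain has 7 atoms, so the parent hydride is heptane.
The numbering direction is chosen so that the substituent locant set {3} is lower than {5} at the first point of difference.
This places a chloro group at C-3.
The name is 3-chloroheptane.

3-chloroheptane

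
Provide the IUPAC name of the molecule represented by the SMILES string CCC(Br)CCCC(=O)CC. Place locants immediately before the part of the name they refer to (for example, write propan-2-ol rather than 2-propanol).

Counting along the main chain through the carbonyl gives 9 carbons: the parent is nonane.
A ketone (C=O on an internal carbon) is the principal characteristic group, giving the suffix -one.
Number the chain so that numbering from this end puts the carbonyl group at C-3 rather than C-7.
That gives the carbonyl at C-3; a bromo group at C-7.
Putting it together: 7-bromononan-3-one.

7-bromononan-3-one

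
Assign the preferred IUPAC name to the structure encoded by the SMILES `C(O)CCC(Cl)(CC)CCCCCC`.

The longest carbon chain that includes the –OH group has 10 carbons, so the parent hydride is decane.
The principal characteristic group is an alcohol (–OH), named with the suffix -ol.
The numbering direction is chosen so that numbering from this end puts the hydroxyl group at C-1 rather than C-10.
That gives the hydroxyl at C-1; a chloro group at C-4; an ethyl group at C-4.
Substituent prefixes are cited in alphabetical order (multiplying prefixes like di-/tri- are ignored for ordering).
Assembling the pieces gives 4-chloro-4-ethyldecan-1-ol.

4-chloro-4-ethyldecan-1-ol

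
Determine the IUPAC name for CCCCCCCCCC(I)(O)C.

2-iodoundecan-2-ol

The longest chain bearing the –OH group is 11 carbons long (undecane).
The highest-priority functional group is an alcohol (–OH), so the name ends in -ol.
The numbering direction is chosen so that numbering from this end puts the hydroxyl group at C-2 rather than C-10.
This places the hydroxyl at C-2; an iodo group at C-2.
Assembling the pieces gives 2-iodoundecan-2-ol.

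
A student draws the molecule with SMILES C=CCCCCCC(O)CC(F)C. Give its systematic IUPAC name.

2-fluoroundec-10-en-4-ol

Counting along the main chain through the –OH group and the multiple bond gives 11 carbons: the parent is undecane.
An alcohol (–OH) is the principal characteristic group, giving the suffix -ol.
A C=C double bond in the chain gives the infix -ene-.
The numbering direction is chosen so that numbering from this end puts the hydroxyl group at C-4 rather than C-8.
With this numbering: the hydroxyl at C-4; the double bond between C-10 and C-11; a fluoro group at C-2.
Assembling the pieces gives 2-fluoroundec-10-en-4-ol.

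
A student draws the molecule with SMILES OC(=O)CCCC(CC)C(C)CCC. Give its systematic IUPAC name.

5-ethyl-6-methylnonanoic acid

The longest chain bearing the –COOH group is 9 carbons long (nonane).
A carboxylic acid (terminal –COOH) is the principal characteristic group, giving the suffix -oic acid.
Choose the numbering such that the carboxylic acid carbon is C-1 by definition.
This places an ethyl group at C-5; a methyl group at C-6.
Prefixes are listed alphabetically: ethyl, methyl.
The name is 5-ethyl-6-methylnonanoic acid.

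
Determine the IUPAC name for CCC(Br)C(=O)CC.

4-bromohexan-3-one

Counting along the main chain through the carbonyl gives 6 carbons: the parent is hexane.
A ketone (C=O on an internal carbon) is the principal characteristic group, giving the suffix -one.
Choose the numbering such that numbering from this end puts the carbonyl group at C-3 rather than C-4.
That gives the carbonyl at C-3; a bromo group at C-4.
The name is 4-bromohexan-3-one.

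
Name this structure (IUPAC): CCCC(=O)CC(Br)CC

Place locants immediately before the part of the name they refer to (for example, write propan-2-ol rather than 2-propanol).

The longest chain bearing the carbonyl is 8 carbons long (octane).
A ketone (C=O on an internal carbon) is the principal characteristic group, giving the suffix -one.
The numbering direction is chosen so that numbering from this end puts the carbonyl group at C-4 rather than C-5.
This places the carbonyl at C-4; a bromo group at C-6.
The name is 6-bromooctan-4-one.

6-bromooctan-4-one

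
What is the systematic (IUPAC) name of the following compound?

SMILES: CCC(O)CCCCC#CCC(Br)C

The longest chain bearing the –OH group and the multiple bond is 12 carbons long (dodecane).
The principal characteristic group is an alcohol (–OH), named with the suffix -ol.
A C≡C triple bond in the chain gives the infix -yne-.
The numbering direction is chosen so that numbering from this end puts the hydroxyl group at C-3 rather than C-10.
With this numbering: the hydroxyl at C-3; the triple bond between C-8 and C-9; a bromo group at C-11.
Assembling the pieces gives 11-bromododec-8-yn-3-ol.

11-bromododec-8-yn-3-ol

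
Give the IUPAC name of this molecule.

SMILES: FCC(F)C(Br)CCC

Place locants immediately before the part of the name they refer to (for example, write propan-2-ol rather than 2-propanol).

The parent chain contains 6 carbons (hexane).
The numbering direction is chosen so that the substituent locant set {1,2,3} is lower than {4,5,6} at the first point of difference.
That gives a bromo group at C-3; fluoro groups at C-1 and C-2.
The substituents are ordered alphabetically, ignoring any di-/tri- multipliers.
Assembling the pieces gives 3-bromo-1,2-difluorohexane.

3-bromo-1,2-difluorohexane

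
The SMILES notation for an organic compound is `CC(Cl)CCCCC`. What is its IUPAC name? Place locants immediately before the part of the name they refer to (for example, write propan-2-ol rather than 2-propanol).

2-chloroheptane

The parent chain contains 7 carbons (heptane).
Number the chain so that the substituent locant set {2} is lower than {6} at the first point of difference.
This places a chloro group at C-2.
The name is 2-chloroheptane.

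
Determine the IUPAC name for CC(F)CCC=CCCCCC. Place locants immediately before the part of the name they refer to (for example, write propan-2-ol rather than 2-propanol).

The longest chain bearing the multiple bond is 11 carbons long (undecane).
The chain contains a C=C double bond, so the unsaturation ending is -ene.
The numbering direction is chosen so that numbering from this end puts the double bond at C-5 rather than C-6.
This places the double bond between C-5 and C-6; a fluoro group at C-2.
The name is 2-fluoroundec-5-ene.

2-fluoroundec-5-ene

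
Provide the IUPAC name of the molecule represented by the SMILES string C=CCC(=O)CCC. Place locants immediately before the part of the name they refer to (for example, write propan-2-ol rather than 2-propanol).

The longest carbon chain that includes the carbonyl and the multiple bond has 7 carbons, so the parent hydride is heptane.
The principal characteristic group is a ketone (C=O on an internal carbon), named with the suffix -one.
There is one C=C double bond, indicated by the ending -ene.
Number the chain so that numbering from this end puts the double bond at C-1 rather than C-6.
With this numbering: the carbonyl at C-4; the double bond between C-1 and C-2.
Assembling the pieces gives hept-1-en-4-one.

hept-1-en-4-one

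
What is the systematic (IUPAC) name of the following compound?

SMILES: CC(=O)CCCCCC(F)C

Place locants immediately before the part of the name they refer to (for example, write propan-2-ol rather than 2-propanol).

The longest chain bearing the carbonyl is 9 carbons long (nonane).
The principal characteristic group is a ketone (C=O on an internal carbon), named with the suffix -one.
Choose the numbering such that numbering from this end puts the carbonyl group at C-2 rather than C-8.
That gives the carbonyl at C-2; a fluoro group at C-8.
Putting it together: 8-fluorononan-2-one.

8-fluorononan-2-one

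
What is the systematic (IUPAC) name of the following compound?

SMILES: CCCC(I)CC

3-iodohexane

The longest continuous carbon chain has 6 atoms, so the parent hydride is hexane.
The numbering direction is chosen so that the substituent locant set {3} is lower than {4} at the first point of difference.
With this numbering: an iodo group at C-3.
Putting it together: 3-iodohexane.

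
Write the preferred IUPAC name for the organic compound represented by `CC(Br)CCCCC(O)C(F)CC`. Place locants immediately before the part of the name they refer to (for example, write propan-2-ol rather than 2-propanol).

The longest carbon chain that includes the –OH group has 10 carbons, so the parent hydride is decane.
The principal characteristic group is an alcohol (–OH), named with the suffix -ol.
Choose the numbering such that numbering from this end puts the hydroxyl group at C-4 rather than C-7.
That gives the hydroxyl at C-4; a bromo group at C-9; a fluoro group at C-3.
Substituent prefixes are cited in alphabetical order (multiplying prefixes like di-/tri- are ignored for ordering).
The name is 9-bromo-3-fluorodecan-4-ol.

9-bromo-3-fluorodecan-4-ol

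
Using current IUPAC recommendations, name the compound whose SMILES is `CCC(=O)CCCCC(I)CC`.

The longest carbon chain that includes the carbonyl has 10 carbons, so the parent hydride is decane.
The highest-priority functional group is a ketone (C=O on an internal carbon), so the name ends in -one.
Number the chain so that numbering from this end puts the carbonyl group at C-3 rather than C-8.
This places the carbonyl at C-3; an iodo group at C-8.
Putting it together: 8-iododecan-3-one.

8-iododecan-3-one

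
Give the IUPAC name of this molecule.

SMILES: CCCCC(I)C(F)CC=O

The longest chain bearing the –CHO group is 8 carbons long (octane).
The highest-priority functional group is an aldehyde (terminal –CHO), so the name ends in -al.
Number the chain so that the aldehyde carbon is C-1 by definition.
This places a fluoro group at C-3; an iodo group at C-4.
The substituents are ordered alphabetically, ignoring any di-/tri- multipliers.
Putting it together: 3-fluoro-4-iodooctanal.

3-fluoro-4-iodooctanal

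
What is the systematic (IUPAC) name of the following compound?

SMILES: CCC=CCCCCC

non-3-ene

Counting along the main chain through the multiple bond gives 9 carbons: the parent is nonane.
There is one C=C double bond, indicated by the ending -ene.
The numbering direction is chosen so that numbering from this end puts the double bond at C-3 rather than C-6.
With this numbering: the double bond between C-3 and C-4.
Putting it together: non-3-ene.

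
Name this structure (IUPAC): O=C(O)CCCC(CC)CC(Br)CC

7-bromo-5-ethylnonanoic acid

The longest carbon chain that includes the –COOH group has 9 carbons, so the parent hydride is nonane.
The highest-priority functional group is a carboxylic acid (terminal –COOH), so the name ends in -oic acid.
Choose the numbering such that the carboxylic acid carbon is C-1 by definition.
That gives a bromo group at C-7; an ethyl group at C-5.
The substituents are ordered alphabetically, ignoring any di-/tri- multipliers.
Putting it together: 7-bromo-5-ethylnonanoic acid.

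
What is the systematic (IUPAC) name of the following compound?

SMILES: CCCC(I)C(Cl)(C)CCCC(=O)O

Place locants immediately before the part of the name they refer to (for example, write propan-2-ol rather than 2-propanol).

Counting along the main chain through the –COOH group gives 9 carbons: the parent is nonane.
The principal characteristic group is a carboxylic acid (terminal –COOH), named with the suffix -oic acid.
The numbering direction is chosen so that the carboxylic acid carbon is C-1 by definition.
With this numbering: a chloro group at C-5; an iodo group at C-6; a methyl group at C-5.
Substituent prefixes are cited in alphabetical order (multiplying prefixes like di-/tri- are ignored for ordering).
The name is 5-chloro-6-iodo-5-methylnonanoic acid.

5-chloro-6-iodo-5-methylnonanoic acid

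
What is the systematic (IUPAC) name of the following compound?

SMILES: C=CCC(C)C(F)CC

5-fluoro-4-methylhept-1-ene

The longest chain bearing the multiple bond is 7 carbons long (heptane).
A C=C double bond in the chain gives the infix -ene-.
Choose the numbering such that numbering from this end puts the double bond at C-1 rather than C-6.
This places the double bond between C-1 and C-2; a fluoro group at C-5; a methyl group at C-4.
The substituents are ordered alphabetically, ignoring any di-/tri- multipliers.
Assembling the pieces gives 5-fluoro-4-methylhept-1-ene.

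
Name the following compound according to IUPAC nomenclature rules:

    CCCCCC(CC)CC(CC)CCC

The parent chain contains 11 carbons (undecane).
Choose the numbering such that the substituent locant set {4,6} is lower than {6,8} at the first point of difference.
This places ethyl groups at C-4 and C-6.
The name is 4,6-diethylundecane.

4,6-diethylundecane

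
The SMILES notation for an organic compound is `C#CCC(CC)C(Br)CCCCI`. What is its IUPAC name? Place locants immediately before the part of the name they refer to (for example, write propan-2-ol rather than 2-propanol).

The longest chain bearing the multiple bond is 9 carbons long (nonane).
A C≡C triple bond in the chain gives the infix -yne-.
Number the chain so that numbering from this end puts the triple bond at C-1 rather than C-8.
With this numbering: the triple bond between C-1 and C-2; a bromo group at C-5; an ethyl group at C-4; an iodo group at C-9.
Substituent prefixes are cited in alphabetical order (multiplying prefixes like di-/tri- are ignored for ordering).
Putting it together: 5-bromo-4-ethyl-9-iodonon-1-yne.

5-bromo-4-ethyl-9-iodonon-1-yne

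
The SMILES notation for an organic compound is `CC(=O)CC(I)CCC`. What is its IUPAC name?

4-iodoheptan-2-one

The longest carbon chain that includes the carbonyl has 7 carbons, so the parent hydride is heptane.
A ketone (C=O on an internal carbon) is the principal characteristic group, giving the suffix -one.
Number the chain so that numbering from this end puts the carbonyl group at C-2 rather than C-6.
With this numbering: the carbonyl at C-2; an iodo group at C-4.
The name is 4-iodoheptan-2-one.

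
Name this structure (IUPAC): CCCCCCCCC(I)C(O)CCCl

1-chloro-4-iodododecan-3-ol

The longest carbon chain that includes the –OH group has 12 carbons, so the parent hydride is dodecane.
An alcohol (–OH) is the principal characteristic group, giving the suffix -ol.
Number the chain so that numbering from this end puts the hydroxyl group at C-3 rather than C-10.
This places the hydroxyl at C-3; a chloro group at C-1; an iodo group at C-4.
Substituent prefixes are cited in alphabetical order (multiplying prefixes like di-/tri- are ignored for ordering).
Putting it together: 1-chloro-4-iodododecan-3-ol.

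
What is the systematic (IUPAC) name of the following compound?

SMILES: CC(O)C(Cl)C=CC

3-chlorohex-4-en-2-ol

The longest carbon chain that includes the –OH group and the multiple bond has 6 carbons, so the parent hydride is hexane.
The principal characteristic group is an alcohol (–OH), named with the suffix -ol.
A C=C double bond in the chain gives the infix -ene-.
Number the chain so that numbering from this end puts the hydroxyl group at C-2 rather than C-5.
That gives the hydroxyl at C-2; the double bond between C-4 and C-5; a chloro group at C-3.
Putting it together: 3-chlorohex-4-en-2-ol.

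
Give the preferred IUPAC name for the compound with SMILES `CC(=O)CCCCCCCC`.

decan-2-one

The longest chain bearing the carbonyl is 10 carbons long (decane).
The principal characteristic group is a ketone (C=O on an internal carbon), named with the suffix -one.
Number the chain so that numbering from this end puts the carbonyl group at C-2 rather than C-9.
This places the carbonyl at C-2.
The name is decan-2-one.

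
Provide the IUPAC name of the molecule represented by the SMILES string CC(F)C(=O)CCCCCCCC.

The longest chain bearing the carbonyl is 11 carbons long (undecane).
The highest-priority functional group is a ketone (C=O on an internal carbon), so the name ends in -one.
Number the chain so that numbering from this end puts the carbonyl group at C-3 rather than C-9.
With this numbering: the carbonyl at C-3; a fluoro group at C-2.
Assembling the pieces gives 2-fluoroundecan-3-one.

2-fluoroundecan-3-one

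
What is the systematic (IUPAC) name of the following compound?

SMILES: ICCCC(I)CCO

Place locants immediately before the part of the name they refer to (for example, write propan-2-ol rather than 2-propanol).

3,6-diiodohexan-1-ol

Counting along the main chain through the –OH group gives 6 carbons: the parent is hexane.
The highest-priority functional group is an alcohol (–OH), so the name ends in -ol.
The numbering direction is chosen so that numbering from this end puts the hydroxyl group at C-1 rather than C-6.
This places the hydroxyl at C-1; iodo groups at C-3 and C-6.
Putting it together: 3,6-diiodohexan-1-ol.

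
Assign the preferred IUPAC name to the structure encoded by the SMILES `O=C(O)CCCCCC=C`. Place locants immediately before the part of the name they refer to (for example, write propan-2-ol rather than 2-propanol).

The longest chain bearing the –COOH group and the multiple bond is 8 carbons long (octane).
The principal characteristic group is a carboxylic acid (terminal –COOH), named with the suffix -oic acid.
There is one C=C double bond, indicated by the ending -ene.
Number the chain so that the carboxylic acid carbon is C-1 by definition.
This places the double bond between C-7 and C-8.
The name is oct-7-enoic acid.

oct-7-enoic acid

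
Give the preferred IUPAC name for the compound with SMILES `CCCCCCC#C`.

oct-1-yne

Counting along the main chain through the multiple bond gives 8 carbons: the parent is octane.
There is one C≡C triple bond, indicated by the ending -yne.
Number the chain so that numbering from this end puts the triple bond at C-1 rather than C-7.
That gives the triple bond between C-1 and C-2.
Putting it together: oct-1-yne.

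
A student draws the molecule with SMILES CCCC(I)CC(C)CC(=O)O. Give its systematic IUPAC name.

Counting along the main chain through the –COOH group gives 8 carbons: the parent is octane.
A carboxylic acid (terminal –COOH) is the principal characteristic group, giving the suffix -oic acid.
Number the chain so that the carboxylic acid carbon is C-1 by definition.
This places an iodo group at C-5; a methyl group at C-3.
Prefixes are listed alphabetically: iodo, methyl.
Assembling the pieces gives 5-iodo-3-methyloctanoic acid.

5-iodo-3-methyloctanoic acid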